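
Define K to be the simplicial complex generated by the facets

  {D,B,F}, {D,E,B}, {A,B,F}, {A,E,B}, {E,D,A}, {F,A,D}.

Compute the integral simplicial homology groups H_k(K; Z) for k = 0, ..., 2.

Order the vertices as A < B < D < E < F. Listing each simplex with vertices in this order, K has dimension 2 with simplices:

  0-simplices (5): A, B, D, E, F
  1-simplices (9): AB, AD, AE, AF, BD, BE, BF, DE, DF
  2-simplices (6): ABE, ABF, ADE, ADF, BDE, BDF

so the chain groups are C_0 ≅ Z^5, C_1 ≅ Z^9, C_2 ≅ Z^6.

Boundary ∂_1: C_1 → C_0 is given by ∂[p,q] = [q] − [p]. For instance
  ∂BF = F − B.
The 5×9 boundary matrix has rank 4 and Smith normal form diag(1,1,1,1).

The boundary map ∂_2: C_2 → C_1 maps a triangle to the signed sum of its edges. For instance
  ∂ADF = DF − AF + AD,
  ∂ADE = DE − AE + AD.
This gives a 9×6 integer matrix of rank 5; reducing to Smith normal form yields diagonal entries (1,1,1,1,1).

Computing H_k = (kernel of ∂_k) / (image of ∂_{k+1}):

  H_0: rank C_0 − rank ∂_1 = 5 − 4 = 1, and the invariant factors of ∂_1 are all 1, so H_0 = Z.
  H_1: rank ker ∂_1 − rank ∂_2 = (9 − 4) − 5 = 0, and the invariant factors of ∂_2 are all 1, so H_1 = 0.
  H_2: rank ker ∂_2 − rank ∂_3 = (6 − 5) − 0 = 1, and there is no ∂_3, so H_2 = Z.

H_0 = Z,  H_1 = 0,  H_2 = Z.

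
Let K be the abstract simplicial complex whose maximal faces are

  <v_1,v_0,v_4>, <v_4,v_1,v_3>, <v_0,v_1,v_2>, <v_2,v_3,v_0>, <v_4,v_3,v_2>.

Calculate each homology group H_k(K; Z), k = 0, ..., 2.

Order the vertices as v_0 < v_1 < v_2 < v_3 < v_4. Listing each simplex with vertices in this order, K has dimension 2 with simplices:

  0-simplices (5): [v_0], [v_1], [v_2], [v_3], [v_4]
  1-simplices (10): [v_0,v_1], [v_0,v_2], [v_0,v_3], [v_0,v_4], [v_1,v_2], [v_1,v_3], [v_1,v_4], [v_2,v_3], [v_2,v_4], [v_3,v_4]
  2-simplices (5): [v_0,v_1,v_2], [v_0,v_1,v_4], [v_0,v_2,v_3], [v_1,v_3,v_4], [v_2,v_3,v_4]

giving chain groups C_0 ≅ Z^5, C_1 ≅ Z^10, C_2 ≅ Z^5.

The boundary map ∂_1: C_1 → C_0 sends each edge [p,q] (with p < q) to q − p.
The 5×10 boundary matrix has rank 4 and Smith normal form diag(1,1,1,1).

∂_2: C_2 → C_1 sends each 2-simplex [p,q,r] to [q,r] − [p,r] + [p,q]. For instance
  ∂[v_0,v_1,v_4] = [v_1,v_4] − [v_0,v_4] + [v_0,v_1],
  ∂[v_1,v_3,v_4] = [v_3,v_4] − [v_1,v_4] + [v_1,v_3].
The resulting 10×5 matrix has rank 5, and its Smith normal form has invariant factors (1,1,1,1,1).

Reading off H_k = ker ∂_k / im ∂_{k+1}:

  H_0: rank C_0 − rank ∂_1 = 5 − 4 = 1, and the invariant factors of ∂_1 are all 1, so H_0 ≅ Z.
  H_1: rank ker ∂_1 − rank ∂_2 = (10 − 4) − 5 = 1, and the invariant factors of ∂_2 are all 1, so H_1 ≅ Z.
  H_2: rank ker ∂_2 − rank ∂_3 = (5 − 5) − 0 = 0, and there is no ∂_3, so H_2 ≅ 0.

As a check, the Euler characteristic is 5 − 10 + 5 = 0, which agrees with 1 − 1 + 0 = 0.
(K is a triangulation of the Möbius band.)

H_0 = Z,  H_1 = Z,  H_2 = 0.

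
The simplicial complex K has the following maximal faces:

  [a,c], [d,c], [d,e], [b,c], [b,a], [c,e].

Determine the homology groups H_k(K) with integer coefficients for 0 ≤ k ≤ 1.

K has 5 vertices, 6 edges.
rank ∂_0 = 0, rank ∂_1 = 4 ⇒ b_0 = 5 − 0 − 4 = 1; all invariant factors of ∂_1 are 1 so no torsion. So H_0 = Z.
rank ∂_1 = 4, rank ∂_2 = 0 ⇒ b_1 = 6 − 4 − 0 = 2. So H_1 = Z^2.

H_0 = Z,  H_1 = Z^2.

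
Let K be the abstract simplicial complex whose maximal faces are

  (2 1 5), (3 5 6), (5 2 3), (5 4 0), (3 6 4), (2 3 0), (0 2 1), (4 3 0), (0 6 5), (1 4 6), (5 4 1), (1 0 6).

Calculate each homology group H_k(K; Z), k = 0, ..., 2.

H_0 ≅ Z,  H_1 ≅ Z/2,  H_2 = 0.

K has 7 vertices, 18 edges, 12 triangles.
rank ∂_0 = 0, rank ∂_1 = 6 ⇒ b_0 = 7 − 0 − 6 = 1; all invariant factors of ∂_1 are 1 so no torsion. So H_0 = Z.
rank ∂_1 = 6, rank ∂_2 = 12 ⇒ b_1 = 18 − 6 − 12 = 0; ∂_2 has invariant factor(s) [2] giving torsion. So H_1 = Z/2.
rank ∂_2 = 12, rank ∂_3 = 0 ⇒ b_2 = 12 − 12 − 0 = 0. So H_2 = 0.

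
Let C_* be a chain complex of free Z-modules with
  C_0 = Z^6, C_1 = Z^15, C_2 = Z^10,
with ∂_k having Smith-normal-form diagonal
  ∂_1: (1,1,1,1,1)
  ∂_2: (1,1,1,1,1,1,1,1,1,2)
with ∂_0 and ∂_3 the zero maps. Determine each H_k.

H_0 ≅ Z,  H_1 ≅ Z_2,  H_2 = 0.

H_0: b_0 = 6 − 0 − 5 = 1; torsion from ∂_1 factors > 1: none. So H_0 ≅ Z.
H_1: b_1 = 15 − 5 − 10 = 0; torsion from ∂_2 factors > 1: [2]. So H_1 ≅ Z_2.
H_2: b_2 = 10 − 10 − 0 = 0; torsion from ∂_3 factors > 1: none. So H_2 ≅ 0.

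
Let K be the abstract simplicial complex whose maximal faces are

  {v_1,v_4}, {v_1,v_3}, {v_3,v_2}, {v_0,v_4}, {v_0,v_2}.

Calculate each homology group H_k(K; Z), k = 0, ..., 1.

We work with the vertex ordering v_0 < v_1 < v_2 < v_3 < v_4. The simplices of K, each written with vertices in increasing order, are:

  0-simplices (5): [v_0], [v_1], [v_2], [v_3], [v_4]
  1-simplices (5): [v_0,v_2], [v_0,v_4], [v_1,v_3], [v_1,v_4], [v_2,v_3]

Hence C_0 ≅ Z^5, C_1 ≅ Z^5.

∂_1: C_1 → C_0 is given by ∂[p,q] = [q] − [p].
As a 5×5 matrix over Z this has rank 4, with invariant factors (1,1,1,1).

From H_k ≅ ker(∂_k) / im(∂_{k+1}) we obtain:

  H_0: rank C_0 − rank ∂_1 = 5 − 4 = 1, and the invariant factors of ∂_1 are all 1, so H_0 = Z.
  H_1: rank ker ∂_1 − rank ∂_2 = (5 − 4) − 0 = 1, and there is no ∂_2, so H_1 = Z.

H_0 ≅ Z,  H_1 ≅ Z.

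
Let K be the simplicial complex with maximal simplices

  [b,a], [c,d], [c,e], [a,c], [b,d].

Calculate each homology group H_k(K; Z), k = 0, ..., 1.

Fix the vertex order a < b < c < d < e and write every simplex with vertices in increasing order. Then dim K = 1 and the simplices of K are:

  0-simplices (5): a, b, c, d, e
  1-simplices (5): ab, ac, bd, cd, ce

so the chain groups are C_0 ≅ Z^5, C_1 ≅ Z^5.

∂_1: C_1 → C_0 is given by ∂[p,q] = [q] − [p].
The 5×5 boundary matrix has rank 4 and Smith normal form diag(1,1,1,1).

From H_k ≅ ker(∂_k) / im(∂_{k+1}) we obtain:

  H_0: rank C_0 − rank ∂_1 = 5 − 4 = 1, and the invariant factors of ∂_1 are all 1, so H_0 ≅ Z.
  H_1: rank ker ∂_1 − rank ∂_2 = (5 − 4) − 0 = 1, and there is no ∂_2, so H_1 ≅ Z.

As a check, the Euler characteristic is 5 − 5 = 0, which agrees with 1 − 1 = 0.

H_0 = Z,  H_1 = Z.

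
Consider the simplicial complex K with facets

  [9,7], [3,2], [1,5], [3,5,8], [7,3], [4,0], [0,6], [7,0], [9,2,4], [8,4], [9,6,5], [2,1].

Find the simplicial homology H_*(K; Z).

Order the vertices as 0 < 1 < 2 < 3 < 4 < 5 < 6 < 7 < 8 < 9. Listing each simplex with vertices in this order, K has dimension 2 with simplices:

  0-simplices (10): [0], [1], [2], [3], [4], [5], [6], [7], [8], [9]
  1-simplices (18): [0,4], [0,6], [0,7], [1,2], [1,5], [2,3], [2,4], [2,9], [3,5], [3,7], [3,8], [4,8], [4,9], [5,6], [5,8], [5,9], [6,9], [7,9]
  2-simplices (3): [2,4,9], [3,5,8], [5,6,9]

Hence C_0 ≅ Z^10, C_1 ≅ Z^18, C_2 ≅ Z^3.

∂_1: C_1 → C_0 maps an edge to its endpoints' difference, ∂[p,q] = q − p. For instance
  ∂[0,7] = [7] − [0].
This gives a 10×18 integer matrix of rank 9; reducing to Smith normal form yields diagonal entries (1,1,1,1,1,1,1,1,1).

Boundary ∂_2: C_2 → C_1 maps a triangle to the signed sum of its edges. For instance
  ∂[5,6,9] = [6,9] − [5,9] + [5,6],
  ∂[3,5,8] = [5,8] − [3,8] + [3,5].
The 18×3 boundary matrix has rank 3 and Smith normal form diag(1,1,1).

From H_k ≅ ker(∂_k) / im(∂_{k+1}) we obtain:

  H_0: rank C_0 − rank ∂_1 = 10 − 9 = 1, and the invariant factors of ∂_1 are all 1, so H_0 = Z.
  H_1: rank ker ∂_1 − rank ∂_2 = (18 − 9) − 3 = 6, and the invariant factors of ∂_2 are all 1, so H_1 = Z^6.
  H_2: rank ker ∂_2 − rank ∂_3 = (3 − 3) − 0 = 0, and there is no ∂_3, so H_2 = 0.

As a check, the Euler characteristic is 10 − 18 + 3 = -5, which agrees with 1 − 6 + 0 = -5.

H_0 = Z,  H_1 = Z^6,  H_2 = 0.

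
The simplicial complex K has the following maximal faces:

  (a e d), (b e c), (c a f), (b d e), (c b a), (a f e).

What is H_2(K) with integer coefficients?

Take the total order a < b < c < d < e < f on the vertex set. Then K (dimension 2) consists of the simplices:

  0-simplices (6): a, b, c, d, e, f
  1-simplices (12): ab, ac, ad, ae, af, bc, bd, be, ce, cf, de, ef
  2-simplices (6): abc, acf, ade, aef, bce, bde

giving chain groups C_0 ≅ Z^6, C_1 ≅ Z^12, C_2 ≅ Z^6.

∂_1: C_1 → C_0 maps an edge to its endpoints' difference, ∂[p,q] = q − p. For instance
  ∂de = e − d.
The 6×12 boundary matrix has rank 5 and Smith normal form diag(1,1,1,1,1).

∂_2: C_2 → C_1 acts by ∂[p,q,r] = [q,r] − [p,r] + [p,q]. For instance
  ∂aef = ef − af + ae,
  ∂abc = bc − ac + ab.
The resulting 12×6 matrix has rank 6, and its Smith normal form has invariant factors (1,1,1,1,1,1).

Reading off H_k = ker ∂_k / im ∂_{k+1}:

  H_2: rank ker ∂_2 − rank ∂_3 = (6 − 6) − 0 = 0, and there is no ∂_3, so H_2 ≅ 0.

(K is a triangulation of the cylinder S^1 x I.)

H_2 = 0.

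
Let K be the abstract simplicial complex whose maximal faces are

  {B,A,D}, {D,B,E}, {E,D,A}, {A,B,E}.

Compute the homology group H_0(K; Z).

K has 4 vertices, 6 edges, 4 triangles.
rank ∂_0 = 0, rank ∂_1 = 3 ⇒ b_0 = 4 − 0 − 3 = 1; all invariant factors of ∂_1 are 1 so no torsion. So H_0 ≅ Z.

H_0 ≅ Z.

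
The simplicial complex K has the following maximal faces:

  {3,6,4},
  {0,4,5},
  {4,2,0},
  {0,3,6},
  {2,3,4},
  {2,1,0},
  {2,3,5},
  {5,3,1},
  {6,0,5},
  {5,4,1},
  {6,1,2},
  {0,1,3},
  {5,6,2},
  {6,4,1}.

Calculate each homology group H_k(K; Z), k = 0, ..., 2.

Order the vertices as 0 < 1 < 2 < 3 < 4 < 5 < 6. Listing each simplex with vertices in this order, K has dimension 2 with simplices:

  0-simplices (7): [0], [1], [2], [3], [4], [5], [6]
  1-simplices (21): [0,1], [0,2], [0,3], [0,4], [0,5], [0,6], [1,2], [1,3], [1,4], [1,5], [1,6], [2,3], [2,4], [2,5], [2,6], [3,4], [3,5], [3,6], [4,5], [4,6], [5,6]
  2-simplices (14): [0,1,2], [0,1,3], [0,2,4], [0,3,6], [0,4,5], [0,5,6], [1,2,6], [1,3,5], [1,4,5], [1,4,6], [2,3,4], [2,3,5], [2,5,6], [3,4,6]

Hence C_0 ≅ Z^7, C_1 ≅ Z^21, C_2 ≅ Z^14.

Boundary ∂_1: C_1 → C_0 sends each edge [p,q] (with p < q) to q − p. For instance
  ∂[4,6] = [6] − [4].
As a 7×21 matrix over Z this has rank 6, with invariant factors (1,1,1,1,1,1).

∂_2: C_2 → C_1 maps a triangle to the signed sum of its edges. For instance
  ∂[0,1,2] = [1,2] − [0,2] + [0,1],
  ∂[0,4,5] = [4,5] − [0,5] + [0,4].
The resulting 21×14 matrix has rank 13, and its Smith normal form has invariant factors (1,1,1,1,1,1,1,1,1,1,1,1,1).

Now H_k = ker ∂_k / im ∂_{k+1}, so:

  H_0: rank C_0 − rank ∂_1 = 7 − 6 = 1, and the invariant factors of ∂_1 are all 1, so H_0 = Z.
  H_1: rank ker ∂_1 − rank ∂_2 = (21 − 6) − 13 = 2, and the invariant factors of ∂_2 are all 1, so H_1 = Z^2.
  H_2: rank ker ∂_2 − rank ∂_3 = (14 − 13) − 0 = 1, and there is no ∂_3, so H_2 = Z.

H_0 ≅ Z,  H_1 ≅ Z^2,  H_2 ≅ Z.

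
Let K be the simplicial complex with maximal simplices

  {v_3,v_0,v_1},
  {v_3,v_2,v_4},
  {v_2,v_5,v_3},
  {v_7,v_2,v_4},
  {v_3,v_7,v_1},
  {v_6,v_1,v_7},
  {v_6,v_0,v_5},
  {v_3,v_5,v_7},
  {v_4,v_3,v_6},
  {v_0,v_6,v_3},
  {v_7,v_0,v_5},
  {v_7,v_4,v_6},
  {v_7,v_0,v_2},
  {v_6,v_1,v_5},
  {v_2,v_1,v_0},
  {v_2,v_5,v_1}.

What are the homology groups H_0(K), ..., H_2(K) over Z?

K has 8 vertices, 24 edges, 16 triangles.
rank ∂_0 = 0, rank ∂_1 = 7 ⇒ b_0 = 8 − 0 − 7 = 1; all invariant factors of ∂_1 are 1 so no torsion. So H_0 = Z.
rank ∂_1 = 7, rank ∂_2 = 15 ⇒ b_1 = 24 − 7 − 15 = 2; all invariant factors of ∂_2 are 1 so no torsion. So H_1 = Z^2.
rank ∂_2 = 15, rank ∂_3 = 0 ⇒ b_2 = 16 − 15 − 0 = 1. So H_2 = Z.

H_0 = Z,  H_1 = Z^2,  H_2 = Z.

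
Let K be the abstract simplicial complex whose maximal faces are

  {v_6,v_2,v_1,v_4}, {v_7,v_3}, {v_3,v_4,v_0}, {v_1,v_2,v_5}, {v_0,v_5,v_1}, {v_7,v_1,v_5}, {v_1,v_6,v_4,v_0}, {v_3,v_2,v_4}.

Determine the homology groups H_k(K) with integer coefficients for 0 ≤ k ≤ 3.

We work with the vertex ordering v_0 < v_1 < v_2 < v_3 < v_4 < v_5 < v_6 < v_7. The simplices of K, each written with vertices in increasing order, are:

  0-simplices (8): [v_0], [v_1], [v_2], [v_3], [v_4], [v_5], [v_6], [v_7]
  1-simplices (18): (18 of them)
  2-simplices (12): (12 of them)
  3-simplices (2): [v_0,v_1,v_4,v_6], [v_1,v_2,v_4,v_6]

Hence C_0 ≅ Z^8, C_1 ≅ Z^18, C_2 ≅ Z^12, C_3 ≅ Z^2.

The boundary map ∂_1: C_1 → C_0 is given by ∂[p,q] = [q] − [p].
The 8×18 boundary matrix has rank 7 and Smith normal form diag(1,1,1,1,1,1,1).

The boundary map ∂_2: C_2 → C_1 acts by ∂[p,q,r] = [q,r] − [p,r] + [p,q]. For instance
  ∂[v_0,v_1,v_4] = [v_1,v_4] − [v_0,v_4] + [v_0,v_1],
  ∂[v_0,v_3,v_4] = [v_3,v_4] − [v_0,v_4] + [v_0,v_3].
As a 18×12 matrix over Z this has rank 10, with invariant factors (1,1,1,1,1,1,1,1,1,1).

Boundary ∂_3: C_3 → C_2 sends each 3-simplex σ to the alternating sum Σ_i (−1)^i (σ with its i-th vertex removed). For instance
  ∂[v_0,v_1,v_4,v_6] = [v_1,v_4,v_6] − [v_0,v_4,v_6] + [v_0,v_1,v_6] − [v_0,v_1,v_4],
  ∂[v_1,v_2,v_4,v_6] = [v_2,v_4,v_6] − [v_1,v_4,v_6] + [v_1,v_2,v_6] − [v_1,v_2,v_4].
The resulting 12×2 matrix has rank 2, and its Smith normal form has invariant factors (1,1).

Reading off H_k = ker ∂_k / im ∂_{k+1}:

  H_0: rank C_0 − rank ∂_1 = 8 − 7 = 1, and the invariant factors of ∂_1 are all 1, so H_0 = Z.
  H_1: rank ker ∂_1 − rank ∂_2 = (18 − 7) − 10 = 1, and the invariant factors of ∂_2 are all 1, so H_1 = Z.
  H_2: rank ker ∂_2 − rank ∂_3 = (12 − 10) − 2 = 0, and the invariant factors of ∂_3 are all 1, so H_2 = 0.
  H_3: rank ker ∂_3 − rank ∂_4 = (2 − 2) − 0 = 0, and there is no ∂_4, so H_3 = 0.

As a check, the Euler characteristic is 8 − 18 + 12 − 2 = 0, which agrees with 1 − 1 + 0 − 0 = 0.

H_0 = Z,  H_1 = Z,  H_2 = 0,  H_3 = 0.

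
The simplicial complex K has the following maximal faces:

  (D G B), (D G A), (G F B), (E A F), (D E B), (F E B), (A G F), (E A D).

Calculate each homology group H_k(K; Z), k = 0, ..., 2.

We work with the vertex ordering A < B < D < E < F < G. The simplices of K, each written with vertices in increasing order, are:

  0-simplices (6): A, B, D, E, F, G
  1-simplices (12): AD, AE, AF, AG, BD, BE, BF, BG, DE, DG, EF, FG
  2-simplices (8): ADE, ADG, AEF, AFG, BDE, BDG, BEF, BFG

giving chain groups C_0 ≅ Z^6, C_1 ≅ Z^12, C_2 ≅ Z^8.

The boundary map ∂_1: C_1 → C_0 is given by ∂[p,q] = [q] − [p].
The 6×12 boundary matrix has rank 5 and Smith normal form diag(1,1,1,1,1).

Boundary ∂_2: C_2 → C_1 acts by ∂[p,q,r] = [q,r] − [p,r] + [p,q]. For instance
  ∂BFG = FG − BG + BF,
  ∂AEF = EF − AF + AE.
As a 12×8 matrix over Z this has rank 7, with invariant factors (1,1,1,1,1,1,1).

From H_k ≅ ker(∂_k) / im(∂_{k+1}) we obtain:

  H_0: rank C_0 − rank ∂_1 = 6 − 5 = 1, and the invariant factors of ∂_1 are all 1, so H_0 = Z.
  H_1: rank ker ∂_1 − rank ∂_2 = (12 − 5) − 7 = 0, and the invariant factors of ∂_2 are all 1, so H_1 = 0.
  H_2: rank ker ∂_2 − rank ∂_3 = (8 − 7) − 0 = 1, and there is no ∂_3, so H_2 = Z.

(K is a triangulation of the 2-sphere S^2.)

H_0 = Z,  H_1 = 0,  H_2 = Z.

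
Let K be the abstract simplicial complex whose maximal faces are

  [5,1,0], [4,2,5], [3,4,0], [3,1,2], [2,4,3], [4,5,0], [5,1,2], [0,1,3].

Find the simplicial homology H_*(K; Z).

Order the vertices as 0 < 1 < 2 < 3 < 4 < 5. Listing each simplex with vertices in this order, K has dimension 2 with simplices:

  0-simplices (6): [0], [1], [2], [3], [4], [5]
  1-simplices (12): [0,1], [0,3], [0,4], [0,5], [1,2], [1,3], [1,5], [2,3], [2,4], [2,5], [3,4], [4,5]
  2-simplices (8): [0,1,3], [0,1,5], [0,3,4], [0,4,5], [1,2,3], [1,2,5], [2,3,4], [2,4,5]

so the chain groups are C_0 ≅ Z^6, C_1 ≅ Z^12, C_2 ≅ Z^8.

The boundary map ∂_1: C_1 → C_0 is given by ∂[p,q] = [q] − [p]. For instance
  ∂[0,1] = [1] − [0].
As a 6×12 matrix over Z this has rank 5, with invariant factors (1,1,1,1,1).

∂_2: C_2 → C_1 maps a triangle to the signed sum of its edges. For instance
  ∂[1,2,3] = [2,3] − [1,3] + [1,2],
  ∂[0,4,5] = [4,5] − [0,5] + [0,4].
The resulting 12×8 matrix has rank 7, and its Smith normal form has invariant factors (1,1,1,1,1,1,1).

Computing H_k = (kernel of ∂_k) / (image of ∂_{k+1}):

  H_0: rank C_0 − rank ∂_1 = 6 − 5 = 1, and the invariant factors of ∂_1 are all 1, so H_0 ≅ Z.
  H_1: rank ker ∂_1 − rank ∂_2 = (12 − 5) − 7 = 0, and the invariant factors of ∂_2 are all 1, so H_1 ≅ 0.
  H_2: rank ker ∂_2 − rank ∂_3 = (8 − 7) − 0 = 1, and there is no ∂_3, so H_2 ≅ Z.

As a check, the Euler characteristic is 6 − 12 + 8 = 2, which agrees with 1 − 0 + 1 = 2.
(K is a triangulation of the 2-sphere S^2.)

H_0 ≅ Z,  H_1 = 0,  H_2 ≅ Z.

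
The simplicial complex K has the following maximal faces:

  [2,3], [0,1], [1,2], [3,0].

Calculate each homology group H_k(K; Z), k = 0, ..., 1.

H_0 ≅ Z,  H_1 ≅ Z.

We work with the vertex ordering 0 < 1 < 2 < 3. The simplices of K, each written with vertices in increasing order, are:

  0-simplices (4): [0], [1], [2], [3]
  1-simplices (4): [0,1], [0,3], [1,2], [2,3]

giving chain groups C_0 ≅ Z^4, C_1 ≅ Z^4.

The boundary map ∂_1: C_1 → C_0 maps an edge to its endpoints' difference, ∂[p,q] = q − p.
As a 4×4 matrix over Z this has rank 3, with invariant factors (1,1,1).

Now H_k = ker ∂_k / im ∂_{k+1}, so:

  H_0: rank C_0 − rank ∂_1 = 4 − 3 = 1, and the invariant factors of ∂_1 are all 1, so H_0 = Z.
  H_1: rank ker ∂_1 − rank ∂_2 = (4 − 3) − 0 = 1, and there is no ∂_2, so H_1 = Z.

As a check, the Euler characteristic is 4 − 4 = 0, which agrees with 1 − 1 = 0.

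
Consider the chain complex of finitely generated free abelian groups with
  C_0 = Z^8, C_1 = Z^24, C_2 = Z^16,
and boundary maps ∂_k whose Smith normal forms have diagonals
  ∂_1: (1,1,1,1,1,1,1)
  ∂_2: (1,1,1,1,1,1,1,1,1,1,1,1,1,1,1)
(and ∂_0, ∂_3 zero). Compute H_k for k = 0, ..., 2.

H_0: b_0 = 8 − 0 − 7 = 1; torsion from ∂_1 factors > 1: none. So H_0 ≅ Z.
H_1: b_1 = 24 − 7 − 15 = 2; torsion from ∂_2 factors > 1: none. So H_1 ≅ Z^2.
H_2: b_2 = 16 − 15 − 0 = 1; torsion from ∂_3 factors > 1: none. So H_2 ≅ Z.

H_0 ≅ Z,  H_1 ≅ Z^2,  H_2 ≅ Z.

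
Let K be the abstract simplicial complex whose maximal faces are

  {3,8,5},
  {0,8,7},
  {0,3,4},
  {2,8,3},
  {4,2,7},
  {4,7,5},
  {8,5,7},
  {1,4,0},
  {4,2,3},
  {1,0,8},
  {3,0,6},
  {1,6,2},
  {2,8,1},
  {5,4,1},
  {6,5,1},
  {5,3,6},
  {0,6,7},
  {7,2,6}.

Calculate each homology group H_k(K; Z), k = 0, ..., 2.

K has 9 vertices, 27 edges, 18 triangles.
rank ∂_0 = 0, rank ∂_1 = 8 ⇒ b_0 = 9 − 0 − 8 = 1; all invariant factors of ∂_1 are 1 so no torsion. So H_0 = Z.
rank ∂_1 = 8, rank ∂_2 = 17 ⇒ b_1 = 27 − 8 − 17 = 2; all invariant factors of ∂_2 are 1 so no torsion. So H_1 = Z^2.
rank ∂_2 = 17, rank ∂_3 = 0 ⇒ b_2 = 18 − 17 − 0 = 1. So H_2 = Z.

H_0 = Z,  H_1 = Z^2,  H_2 = Z.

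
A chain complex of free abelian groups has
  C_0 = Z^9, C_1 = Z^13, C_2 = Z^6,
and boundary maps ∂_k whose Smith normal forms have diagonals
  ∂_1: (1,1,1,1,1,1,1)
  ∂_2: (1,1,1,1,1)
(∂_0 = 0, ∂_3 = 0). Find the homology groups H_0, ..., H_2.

H_0: b_0 = 9 − 0 − 7 = 2; torsion from ∂_1 factors > 1: none. So H_0 ≅ Z^2.
H_1: b_1 = 13 − 7 − 5 = 1; torsion from ∂_2 factors > 1: none. So H_1 ≅ Z.
H_2: b_2 = 6 − 5 − 0 = 1; torsion from ∂_3 factors > 1: none. So H_2 ≅ Z.

H_0 ≅ Z^2,  H_1 ≅ Z,  H_2 ≅ Z.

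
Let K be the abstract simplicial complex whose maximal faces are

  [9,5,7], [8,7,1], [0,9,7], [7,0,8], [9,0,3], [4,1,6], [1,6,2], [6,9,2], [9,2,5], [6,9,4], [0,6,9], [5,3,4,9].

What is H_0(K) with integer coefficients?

Order the vertices as 0 < 1 < 2 < 3 < 4 < 5 < 6 < 7 < 8 < 9. Listing each simplex with vertices in this order, K has dimension 3 with simplices:

  0-simplices (10): [0], [1], [2], [3], [4], [5], [6], [7], [8], [9]
  1-simplices (24): (24 of them)
  2-simplices (15): [0,3,9], [0,6,9], [0,7,8], [0,7,9], [1,2,6], [1,4,6], [1,7,8], [2,5,9], [2,6,9], [3,4,5], [3,4,9], [3,5,9], [4,5,9], [4,6,9], [5,7,9]
  3-simplices (1): [3,4,5,9]

so the chain groups are C_0 ≅ Z^10, C_1 ≅ Z^24, C_2 ≅ Z^15, C_3 ≅ Z^1.

Boundary ∂_1: C_1 → C_0 is given by ∂[p,q] = [q] − [p].
The 10×24 boundary matrix has rank 9 and Smith normal form diag(1,1,1,1,1,1,1,1,1).

∂_2: C_2 → C_1 sends each 2-simplex [p,q,r] to [q,r] − [p,r] + [p,q]. For instance
  ∂[2,6,9] = [6,9] − [2,9] + [2,6],
  ∂[3,5,9] = [5,9] − [3,9] + [3,5].
The 24×15 boundary matrix has rank 14 and Smith normal form diag(1,1,1,1,1,1,1,1,1,1,1,1,1,1).

∂_3: C_3 → C_2 sends each 3-simplex σ to the alternating sum Σ_i (−1)^i (σ with its i-th vertex removed). For instance
  ∂[3,4,5,9] = [4,5,9] − [3,5,9] + [3,4,9] − [3,4,5].
As a 15×1 matrix over Z this has rank 1, with invariant factors (1).

Reading off H_k = ker ∂_k / im ∂_{k+1}:

  H_0: rank C_0 − rank ∂_1 = 10 − 9 = 1, and the invariant factors of ∂_1 are all 1, so H_0 = Z.

H_0 ≅ Z.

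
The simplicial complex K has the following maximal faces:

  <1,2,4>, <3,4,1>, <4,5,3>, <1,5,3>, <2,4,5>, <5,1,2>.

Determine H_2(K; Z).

H_2 = Z.

We work with the vertex ordering 1 < 2 < 3 < 4 < 5. The simplices of K, each written with vertices in increasing order, are:

  0-simplices (5): [1], [2], [3], [4], [5]
  1-simplices (9): [1,2], [1,3], [1,4], [1,5], [2,4], [2,5], [3,4], [3,5], [4,5]
  2-simplices (6): [1,2,4], [1,2,5], [1,3,4], [1,3,5], [2,4,5], [3,4,5]

so the chain groups are C_0 ≅ Z^5, C_1 ≅ Z^9, C_2 ≅ Z^6.

The boundary map ∂_1: C_1 → C_0 is given by ∂[p,q] = [q] − [p]. For instance
  ∂[1,2] = [2] − [1].
This gives a 5×9 integer matrix of rank 4; reducing to Smith normal form yields diagonal entries (1,1,1,1).

The boundary map ∂_2: C_2 → C_1 sends each 2-simplex [p,q,r] to [q,r] − [p,r] + [p,q]. For instance
  ∂[1,2,4] = [2,4] − [1,4] + [1,2],
  ∂[1,3,4] = [3,4] − [1,4] + [1,3].
The 9×6 boundary matrix has rank 5 and Smith normal form diag(1,1,1,1,1).

Now H_k = ker ∂_k / im ∂_{k+1}, so:

  H_2: rank ker ∂_2 − rank ∂_3 = (6 − 5) − 0 = 1, and there is no ∂_3, so H_2 ≅ Z.

(K is a triangulation of the 2-sphere S^2.)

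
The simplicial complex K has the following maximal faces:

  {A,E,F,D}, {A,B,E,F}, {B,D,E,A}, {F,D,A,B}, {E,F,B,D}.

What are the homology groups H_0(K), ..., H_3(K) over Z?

Take the total order A < B < D < E < F on the vertex set. Then K (dimension 3) consists of the simplices:

  0-simplices (5): A, B, D, E, F
  1-simplices (10): AB, AD, AE, AF, BD, BE, BF, DE, DF, EF
  2-simplices (10): ABD, ABE, ABF, ADE, ADF, AEF, BDE, BDF, BEF, DEF
  3-simplices (5): ABDE, ABDF, ABEF, ADEF, BDEF

giving chain groups C_0 ≅ Z^5, C_1 ≅ Z^10, C_2 ≅ Z^10, C_3 ≅ Z^5.

The boundary map ∂_1: C_1 → C_0 sends each edge [p,q] (with p < q) to q − p. For instance
  ∂DF = F − D.
The resulting 5×10 matrix has rank 4, and its Smith normal form has invariant factors (1,1,1,1).

∂_2: C_2 → C_1 sends each 2-simplex [p,q,r] to [q,r] − [p,r] + [p,q]. For instance
  ∂ABE = BE − AE + AB,
  ∂BEF = EF − BF + BE.
As a 10×10 matrix over Z this has rank 6, with invariant factors (1,1,1,1,1,1).

Boundary ∂_3: C_3 → C_2 sends each 3-simplex σ to the alternating sum Σ_i (−1)^i (σ with its i-th vertex removed). For instance
  ∂ABDE = BDE − ADE + ABE − ABD,
  ∂ADEF = DEF − AEF + ADF − ADE.
The 10×5 boundary matrix has rank 4 and Smith normal form diag(1,1,1,1).

From H_k ≅ ker(∂_k) / im(∂_{k+1}) we obtain:

  H_0: rank C_0 − rank ∂_1 = 5 − 4 = 1, and the invariant factors of ∂_1 are all 1, so H_0 ≅ Z.
  H_1: rank ker ∂_1 − rank ∂_2 = (10 − 4) − 6 = 0, and the invariant factors of ∂_2 are all 1, so H_1 ≅ 0.
  H_2: rank ker ∂_2 − rank ∂_3 = (10 − 6) − 4 = 0, and the invariant factors of ∂_3 are all 1, so H_2 ≅ 0.
  H_3: rank ker ∂_3 − rank ∂_4 = (5 − 4) − 0 = 1, and there is no ∂_4, so H_3 ≅ Z.

H_0 ≅ Z,  H_1 = 0,  H_2 = 0,  H_3 ≅ Z.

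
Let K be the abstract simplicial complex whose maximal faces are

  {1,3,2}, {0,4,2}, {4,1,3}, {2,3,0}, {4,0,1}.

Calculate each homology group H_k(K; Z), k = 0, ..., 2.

Order the vertices as 0 < 1 < 2 < 3 < 4. Listing each simplex with vertices in this order, K has dimension 2 with simplices:

  0-simplices (5): [0], [1], [2], [3], [4]
  1-simplices (10): [0,1], [0,2], [0,3], [0,4], [1,2], [1,3], [1,4], [2,3], [2,4], [3,4]
  2-simplices (5): [0,1,4], [0,2,3], [0,2,4], [1,2,3], [1,3,4]

giving chain groups C_0 ≅ Z^5, C_1 ≅ Z^10, C_2 ≅ Z^5.

∂_1: C_1 → C_0 sends each edge [p,q] (with p < q) to q − p.
As a 5×10 matrix over Z this has rank 4, with invariant factors (1,1,1,1).

The boundary map ∂_2: C_2 → C_1 acts by ∂[p,q,r] = [q,r] − [p,r] + [p,q]. For instance
  ∂[1,3,4] = [3,4] − [1,4] + [1,3],
  ∂[0,2,3] = [2,3] − [0,3] + [0,2].
As a 10×5 matrix over Z this has rank 5, with invariant factors (1,1,1,1,1).

Computing H_k = (kernel of ∂_k) / (image of ∂_{k+1}):

  H_0: rank C_0 − rank ∂_1 = 5 − 4 = 1, and the invariant factors of ∂_1 are all 1, so H_0 ≅ Z.
  H_1: rank ker ∂_1 − rank ∂_2 = (10 − 4) − 5 = 1, and the invariant factors of ∂_2 are all 1, so H_1 ≅ Z.
  H_2: rank ker ∂_2 − rank ∂_3 = (5 − 5) − 0 = 0, and there is no ∂_3, so H_2 ≅ 0.

As a check, the Euler characteristic is 5 − 10 + 5 = 0, which agrees with 1 − 1 + 0 = 0.

H_0 ≅ Z,  H_1 ≅ Z,  H_2 = 0.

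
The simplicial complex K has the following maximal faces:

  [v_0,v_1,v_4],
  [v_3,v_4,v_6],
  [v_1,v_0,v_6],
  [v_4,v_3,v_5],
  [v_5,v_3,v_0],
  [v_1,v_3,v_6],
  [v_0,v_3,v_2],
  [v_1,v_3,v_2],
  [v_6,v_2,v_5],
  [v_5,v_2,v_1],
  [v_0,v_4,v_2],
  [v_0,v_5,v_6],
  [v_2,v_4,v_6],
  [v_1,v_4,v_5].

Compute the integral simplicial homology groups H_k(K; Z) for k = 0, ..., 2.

H_0 = Z,  H_1 = Z^2,  H_2 = Z.

Order the vertices as v_0 < v_1 < v_2 < v_3 < v_4 < v_5 < v_6. Listing each simplex with vertices in this order, K has dimension 2 with simplices:

  0-simplices (7): [v_0], [v_1], [v_2], [v_3], [v_4], [v_5], [v_6]
  1-simplices (21): (21 of them)
  2-simplices (14): (14 of them)

Hence C_0 ≅ Z^7, C_1 ≅ Z^21, C_2 ≅ Z^14.

Boundary ∂_1: C_1 → C_0 sends each edge [p,q] (with p < q) to q − p. For instance
  ∂[v_2,v_3] = [v_3] − [v_2].
The 7×21 boundary matrix has rank 6 and Smith normal form diag(1,1,1,1,1,1).

Boundary ∂_2: C_2 → C_1 maps a triangle to the signed sum of its edges. For instance
  ∂[v_0,v_5,v_6] = [v_5,v_6] − [v_0,v_6] + [v_0,v_5],
  ∂[v_1,v_4,v_5] = [v_4,v_5] − [v_1,v_5] + [v_1,v_4].
As a 21×14 matrix over Z this has rank 13, with invariant factors (1,1,1,1,1,1,1,1,1,1,1,1,1).

Now H_k = ker ∂_k / im ∂_{k+1}, so:

  H_0: rank C_0 − rank ∂_1 = 7 − 6 = 1, and the invariant factors of ∂_1 are all 1, so H_0 = Z.
  H_1: rank ker ∂_1 − rank ∂_2 = (21 − 6) − 13 = 2, and the invariant factors of ∂_2 are all 1, so H_1 = Z^2.
  H_2: rank ker ∂_2 − rank ∂_3 = (14 − 13) − 0 = 1, and there is no ∂_3, so H_2 = Z.

(K is a triangulation of the torus T^2.)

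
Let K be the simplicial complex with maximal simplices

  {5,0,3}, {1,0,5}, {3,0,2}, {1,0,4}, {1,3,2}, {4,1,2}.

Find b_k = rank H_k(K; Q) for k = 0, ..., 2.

Fix the vertex order 0 < 1 < 2 < 3 < 4 < 5 and write every simplex with vertices in increasing order. Then dim K = 2 and the simplices of K are:

  0-simplices (6): [0], [1], [2], [3], [4], [5]
  1-simplices (12): [0,1], [0,2], [0,3], [0,4], [0,5], [1,2], [1,3], [1,4], [1,5], [2,3], [2,4], [3,5]
  2-simplices (6): [0,1,4], [0,1,5], [0,2,3], [0,3,5], [1,2,3], [1,2,4]

giving chain groups C_0 ≅ Z^6, C_1 ≅ Z^12, C_2 ≅ Z^6.

Boundary ∂_1: C_1 → C_0 is given by ∂[p,q] = [q] − [p].
The resulting 6×12 matrix has rank 5, and its Smith normal form has invariant factors (1,1,1,1,1).

∂_2: C_2 → C_1 sends each 2-simplex [p,q,r] to [q,r] − [p,r] + [p,q]. For instance
  ∂[1,2,4] = [2,4] − [1,4] + [1,2],
  ∂[0,3,5] = [3,5] − [0,5] + [0,3].
This gives a 12×6 integer matrix of rank 6; reducing to Smith normal form yields diagonal entries (1,1,1,1,1,1).

Computing H_k = (kernel of ∂_k) / (image of ∂_{k+1}):

  H_0: rank C_0 − rank ∂_1 = 6 − 5 = 1, and the invariant factors of ∂_1 are all 1, so H_0 = Z.
  H_1: rank ker ∂_1 − rank ∂_2 = (12 − 5) − 6 = 1, and the invariant factors of ∂_2 are all 1, so H_1 = Z.
  H_2: rank ker ∂_2 − rank ∂_3 = (6 − 6) − 0 = 0, and there is no ∂_3, so H_2 = 0.

As a check, the Euler characteristic is 6 − 12 + 6 = 0, which agrees with 1 − 1 + 0 = 0.
(K is a triangulation of the cylinder S^1 x I.)

Hence the Betti numbers are b_0 = 1, b_1 = 1, b_2 = 0.

b_0 = 1, b_1 = 1, b_2 = 0.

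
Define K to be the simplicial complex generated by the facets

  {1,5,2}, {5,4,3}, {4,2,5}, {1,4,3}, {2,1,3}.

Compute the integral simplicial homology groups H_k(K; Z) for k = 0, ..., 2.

H_0 ≅ Z,  H_1 ≅ Z,  H_2 = 0.

Fix the vertex order 1 < 2 < 3 < 4 < 5 and write every simplex with vertices in increasing order. Then dim K = 2 and the simplices of K are:

  0-simplices (5): [1], [2], [3], [4], [5]
  1-simplices (10): [1,2], [1,3], [1,4], [1,5], [2,3], [2,4], [2,5], [3,4], [3,5], [4,5]
  2-simplices (5): [1,2,3], [1,2,5], [1,3,4], [2,4,5], [3,4,5]

Hence C_0 ≅ Z^5, C_1 ≅ Z^10, C_2 ≅ Z^5.

Boundary ∂_1: C_1 → C_0 maps an edge to its endpoints' difference, ∂[p,q] = q − p.
The resulting 5×10 matrix has rank 4, and its Smith normal form has invariant factors (1,1,1,1).

Boundary ∂_2: C_2 → C_1 acts by ∂[p,q,r] = [q,r] − [p,r] + [p,q]. For instance
  ∂[1,2,5] = [2,5] − [1,5] + [1,2],
  ∂[1,3,4] = [3,4] − [1,4] + [1,3].
As a 10×5 matrix over Z this has rank 5, with invariant factors (1,1,1,1,1).

Reading off H_k = ker ∂_k / im ∂_{k+1}:

  H_0: rank C_0 − rank ∂_1 = 5 − 4 = 1, and the invariant factors of ∂_1 are all 1, so H_0 = Z.
  H_1: rank ker ∂_1 − rank ∂_2 = (10 − 4) − 5 = 1, and the invariant factors of ∂_2 are all 1, so H_1 = Z.
  H_2: rank ker ∂_2 − rank ∂_3 = (5 − 5) − 0 = 0, and there is no ∂_3, so H_2 = 0.

(K is a triangulation of the Möbius band.)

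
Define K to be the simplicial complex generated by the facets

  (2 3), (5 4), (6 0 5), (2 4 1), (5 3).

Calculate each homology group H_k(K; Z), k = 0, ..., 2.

Take the total order 0 < 1 < 2 < 3 < 4 < 5 < 6 on the vertex set. Then K (dimension 2) consists of the simplices:

  0-simplices (7): [0], [1], [2], [3], [4], [5], [6]
  1-simplices (9): [0,5], [0,6], [1,2], [1,4], [2,3], [2,4], [3,5], [4,5], [5,6]
  2-simplices (2): [0,5,6], [1,2,4]

Hence C_0 ≅ Z^7, C_1 ≅ Z^9, C_2 ≅ Z^2.

∂_1: C_1 → C_0 maps an edge to its endpoints' difference, ∂[p,q] = q − p. For instance
  ∂[5,6] = [6] − [5].
This gives a 7×9 integer matrix of rank 6; reducing to Smith normal form yields diagonal entries (1,1,1,1,1,1).

The boundary map ∂_2: C_2 → C_1 sends each 2-simplex [p,q,r] to [q,r] − [p,r] + [p,q]. For instance
  ∂[0,5,6] = [5,6] − [0,6] + [0,5],
  ∂[1,2,4] = [2,4] − [1,4] + [1,2].
This gives a 9×2 integer matrix of rank 2; reducing to Smith normal form yields diagonal entries (1,1).

Computing H_k = (kernel of ∂_k) / (image of ∂_{k+1}):

  H_0: rank C_0 − rank ∂_1 = 7 − 6 = 1, and the invariant factors of ∂_1 are all 1, so H_0 ≅ Z.
  H_1: rank ker ∂_1 − rank ∂_2 = (9 − 6) − 2 = 1, and the invariant factors of ∂_2 are all 1, so H_1 ≅ Z.
  H_2: rank ker ∂_2 − rank ∂_3 = (2 − 2) − 0 = 0, and there is no ∂_3, so H_2 ≅ 0.

As a check, the Euler characteristic is 7 − 9 + 2 = 0, which agrees with 1 − 1 + 0 = 0.

H_0 = Z,  H_1 = Z,  H_2 = 0.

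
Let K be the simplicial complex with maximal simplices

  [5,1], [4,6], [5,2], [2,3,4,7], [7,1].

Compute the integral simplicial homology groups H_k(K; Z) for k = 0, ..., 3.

We work with the vertex ordering 1 < 2 < 3 < 4 < 5 < 6 < 7. The simplices of K, each written with vertices in increasing order, are:

  0-simplices (7): [1], [2], [3], [4], [5], [6], [7]
  1-simplices (10): [1,5], [1,7], [2,3], [2,4], [2,5], [2,7], [3,4], [3,7], [4,6], [4,7]
  2-simplices (4): [2,3,4], [2,3,7], [2,4,7], [3,4,7]
  3-simplices (1): [2,3,4,7]

Hence C_0 ≅ Z^7, C_1 ≅ Z^10, C_2 ≅ Z^4, C_3 ≅ Z^1.

The boundary map ∂_1: C_1 → C_0 sends each edge [p,q] (with p < q) to q − p. For instance
  ∂[3,7] = [7] − [3].
The resulting 7×10 matrix has rank 6, and its Smith normal form has invariant factors (1,1,1,1,1,1).

The boundary map ∂_2: C_2 → C_1 acts by ∂[p,q,r] = [q,r] − [p,r] + [p,q]. For instance
  ∂[2,3,4] = [3,4] − [2,4] + [2,3],
  ∂[2,4,7] = [4,7] − [2,7] + [2,4].
This gives a 10×4 integer matrix of rank 3; reducing to Smith normal form yields diagonal entries (1,1,1).

The boundary map ∂_3: C_3 → C_2 sends each 3-simplex σ to the alternating sum Σ_i (−1)^i (σ with its i-th vertex removed). For instance
  ∂[2,3,4,7] = [3,4,7] − [2,4,7] + [2,3,7] − [2,3,4].
As a 4×1 matrix over Z this has rank 1, with invariant factors (1).

From H_k ≅ ker(∂_k) / im(∂_{k+1}) we obtain:

  H_0: rank C_0 − rank ∂_1 = 7 − 6 = 1, and the invariant factors of ∂_1 are all 1, so H_0 ≅ Z.
  H_1: rank ker ∂_1 − rank ∂_2 = (10 − 6) − 3 = 1, and the invariant factors of ∂_2 are all 1, so H_1 ≅ Z.
  H_2: rank ker ∂_2 − rank ∂_3 = (4 − 3) − 1 = 0, and the invariant factors of ∂_3 are all 1, so H_2 ≅ 0.
  H_3: rank ker ∂_3 − rank ∂_4 = (1 − 1) − 0 = 0, and there is no ∂_4, so H_3 ≅ 0.

H_0 = Z,  H_1 = Z,  H_2 = 0,  H_3 = 0.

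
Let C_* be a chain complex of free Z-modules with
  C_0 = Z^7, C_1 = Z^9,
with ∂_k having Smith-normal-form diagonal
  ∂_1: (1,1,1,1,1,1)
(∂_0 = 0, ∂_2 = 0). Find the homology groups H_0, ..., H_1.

H_0 = Z,  H_1 = Z^3.

H_0: b_0 = 7 − 0 − 6 = 1; torsion from ∂_1 factors > 1: none. So H_0 = Z.
H_1: b_1 = 9 − 6 − 0 = 3; torsion from ∂_2 factors > 1: none. So H_1 = Z^3.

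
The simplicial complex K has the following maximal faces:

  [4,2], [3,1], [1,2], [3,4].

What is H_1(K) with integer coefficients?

Fix the vertex order 1 < 2 < 3 < 4 and write every simplex with vertices in increasing order. Then dim K = 1 and the simplices of K are:

  0-simplices (4): [1], [2], [3], [4]
  1-simplices (4): [1,2], [1,3], [2,4], [3,4]

giving chain groups C_0 ≅ Z^4, C_1 ≅ Z^4.

∂_1: C_1 → C_0 is given by ∂[p,q] = [q] − [p].
The 4×4 boundary matrix has rank 3 and Smith normal form diag(1,1,1).

Reading off H_k = ker ∂_k / im ∂_{k+1}:

  H_1: rank ker ∂_1 − rank ∂_2 = (4 − 3) − 0 = 1, and there is no ∂_2, so H_1 ≅ Z.

H_1 ≅ Z.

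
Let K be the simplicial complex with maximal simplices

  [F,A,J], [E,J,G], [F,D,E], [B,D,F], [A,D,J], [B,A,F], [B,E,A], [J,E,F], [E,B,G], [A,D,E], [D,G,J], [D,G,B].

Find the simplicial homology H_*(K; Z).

Order the vertices as A < B < D < E < F < G < J. Listing each simplex with vertices in this order, K has dimension 2 with simplices:

  0-simplices (7): A, B, D, E, F, G, J
  1-simplices (18): AB, AD, AE, AF, AJ, BD, BE, BF, BG, DE, DF, DG, DJ, EF, EG, EJ, FJ, GJ
  2-simplices (12): ABE, ABF, ADE, ADJ, AFJ, BDF, BDG, BEG, DEF, DGJ, EFJ, EGJ

Hence C_0 ≅ Z^7, C_1 ≅ Z^18, C_2 ≅ Z^12.

Boundary ∂_1: C_1 → C_0 is given by ∂[p,q] = [q] − [p].
As a 7×18 matrix over Z this has rank 6, with invariant factors (1,1,1,1,1,1).

Boundary ∂_2: C_2 → C_1 maps a triangle to the signed sum of its edges. For instance
  ∂EGJ = GJ − EJ + EG,
  ∂ADE = DE − AE + AD.
This gives a 18×12 integer matrix of rank 12; reducing to Smith normal form yields diagonal entries (1,1,1,1,1,1,1,1,1,1,1,2).

From H_k ≅ ker(∂_k) / im(∂_{k+1}) we obtain:

  H_0: rank C_0 − rank ∂_1 = 7 − 6 = 1, and the invariant factors of ∂_1 are all 1, so H_0 ≅ Z.
  H_1: rank ker ∂_1 − rank ∂_2 = (18 − 6) − 12 = 0, and ∂_2 has invariant factor 2 > 1, so H_1 ≅ Z/2Z.
  H_2: rank ker ∂_2 − rank ∂_3 = (12 − 12) − 0 = 0, and there is no ∂_3, so H_2 ≅ 0.

(K is a triangulation of the real projective plane RP^2.)

H_0 ≅ Z,  H_1 ≅ Z/2Z,  H_2 = 0.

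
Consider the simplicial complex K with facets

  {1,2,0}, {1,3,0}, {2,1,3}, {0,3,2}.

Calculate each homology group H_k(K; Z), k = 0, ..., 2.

Take the total order 0 < 1 < 2 < 3 on the vertex set. Then K (dimension 2) consists of the simplices:

  0-simplices (4): [0], [1], [2], [3]
  1-simplices (6): [0,1], [0,2], [0,3], [1,2], [1,3], [2,3]
  2-simplices (4): [0,1,2], [0,1,3], [0,2,3], [1,2,3]

so the chain groups are C_0 ≅ Z^4, C_1 ≅ Z^6, C_2 ≅ Z^4.

Boundary ∂_1: C_1 → C_0 maps an edge to its endpoints' difference, ∂[p,q] = q − p.
The resulting 4×6 matrix has rank 3, and its Smith normal form has invariant factors (1,1,1).

The boundary map ∂_2: C_2 → C_1 acts by ∂[p,q,r] = [q,r] − [p,r] + [p,q]. For instance
  ∂[1,2,3] = [2,3] − [1,3] + [1,2],
  ∂[0,1,3] = [1,3] − [0,3] + [0,1].
The resulting 6×4 matrix has rank 3, and its Smith normal form has invariant factors (1,1,1).

Computing H_k = (kernel of ∂_k) / (image of ∂_{k+1}):

  H_0: rank C_0 − rank ∂_1 = 4 − 3 = 1, and the invariant factors of ∂_1 are all 1, so H_0 = Z.
  H_1: rank ker ∂_1 − rank ∂_2 = (6 − 3) − 3 = 0, and the invariant factors of ∂_2 are all 1, so H_1 = 0.
  H_2: rank ker ∂_2 − rank ∂_3 = (4 − 3) − 0 = 1, and there is no ∂_3, so H_2 = Z.

(K is a triangulation of the 2-sphere S^2.)

H_0 = Z,  H_1 = 0,  H_2 = Z.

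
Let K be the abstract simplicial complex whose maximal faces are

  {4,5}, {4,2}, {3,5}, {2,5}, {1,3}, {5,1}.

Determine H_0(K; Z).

K has 5 vertices, 6 edges.
rank ∂_0 = 0, rank ∂_1 = 4 ⇒ b_0 = 5 − 0 − 4 = 1; all invariant factors of ∂_1 are 1 so no torsion. So H_0 ≅ Z.

H_0 = Z.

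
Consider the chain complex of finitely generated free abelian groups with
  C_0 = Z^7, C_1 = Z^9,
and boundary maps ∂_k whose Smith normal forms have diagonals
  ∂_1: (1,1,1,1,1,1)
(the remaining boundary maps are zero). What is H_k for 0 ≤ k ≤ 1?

H_0 ≅ Z,  H_1 ≅ Z^3.

H_0: b_0 = 7 − 0 − 6 = 1; torsion from ∂_1 factors > 1: none. So H_0 ≅ Z.
H_1: b_1 = 9 − 6 − 0 = 3; torsion from ∂_2 factors > 1: none. So H_1 ≅ Z^3.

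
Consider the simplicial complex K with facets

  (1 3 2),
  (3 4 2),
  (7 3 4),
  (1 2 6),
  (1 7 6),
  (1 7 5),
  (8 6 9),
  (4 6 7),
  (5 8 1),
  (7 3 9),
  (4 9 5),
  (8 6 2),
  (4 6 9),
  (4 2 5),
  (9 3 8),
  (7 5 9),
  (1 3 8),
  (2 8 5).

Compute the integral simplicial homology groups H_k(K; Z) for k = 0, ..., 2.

Fix the vertex order 1 < 2 < 3 < 4 < 5 < 6 < 7 < 8 < 9 and write every simplex with vertices in increasing order. Then dim K = 2 and the simplices of K are:

  0-simplices (9): [1], [2], [3], [4], [5], [6], [7], [8], [9]
  1-simplices (27): (27 of them)
  2-simplices (18): [1,2,3], [1,2,6], [1,3,8], [1,5,7], [1,5,8], [1,6,7], [2,3,4], [2,4,5], [2,5,8], [2,6,8], [3,4,7], [3,7,9], [3,8,9], [4,5,9], [4,6,7], [4,6,9], [5,7,9], [6,8,9]

so the chain groups are C_0 ≅ Z^9, C_1 ≅ Z^27, C_2 ≅ Z^18.

Boundary ∂_1: C_1 → C_0 sends each edge [p,q] (with p < q) to q − p.
As a 9×27 matrix over Z this has rank 8, with invariant factors (1,1,1,1,1,1,1,1).

Boundary ∂_2: C_2 → C_1 maps a triangle to the signed sum of its edges. For instance
  ∂[5,7,9] = [7,9] − [5,9] + [5,7],
  ∂[1,5,7] = [5,7] − [1,7] + [1,5].
As a 27×18 matrix over Z this has rank 18, with invariant factors (1,1,1,1,1,1,1,1,1,1,1,1,1,1,1,1,1,2).

Computing H_k = (kernel of ∂_k) / (image of ∂_{k+1}):

  H_0: rank C_0 − rank ∂_1 = 9 − 8 = 1, and the invariant factors of ∂_1 are all 1, so H_0 = Z.
  H_1: rank ker ∂_1 − rank ∂_2 = (27 − 8) − 18 = 1, and ∂_2 has invariant factor 2 > 1, so H_1 = Z ⊕ Z_2.
  H_2: rank ker ∂_2 − rank ∂_3 = (18 − 18) − 0 = 0, and there is no ∂_3, so H_2 = 0.

H_0 = Z,  H_1 = Z ⊕ Z_2,  H_2 = 0.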